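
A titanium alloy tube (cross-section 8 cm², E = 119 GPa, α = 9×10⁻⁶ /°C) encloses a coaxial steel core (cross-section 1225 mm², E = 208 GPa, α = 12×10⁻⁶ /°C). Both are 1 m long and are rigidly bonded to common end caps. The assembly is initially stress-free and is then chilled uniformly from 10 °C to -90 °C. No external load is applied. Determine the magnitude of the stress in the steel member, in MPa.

σ ≈ 17 MPa (tensile)

Equilibrium of a rigid end plate with no external load gives equal and opposite internal forces ±P in the two members. Since α_{steel} > α_{titanium alloy}, cooling drives the steel into tension and the titanium alloy into compression.
Equating the net (thermal + elastic) strains gives |α₁ − α₂|·ΔT = P·[1/(A₁E₁) + 1/(A₂E₂)].
|α₁ − α₂|·ΔT = 3×10⁻⁶ × 100 = 0.0003.
1/(A₁E₁) + 1/(A₂E₂) = 1/(800×119×10³) + 1/(1225×208×10³) = 1.443×10⁻⁸ N⁻¹.
P = 0.0003 / 1.443×10⁻⁸ = 20790 N = 20.79 kN.
σ_{steel} = P/A₂ = 20790/1225 = 16.97 MPa, tensile.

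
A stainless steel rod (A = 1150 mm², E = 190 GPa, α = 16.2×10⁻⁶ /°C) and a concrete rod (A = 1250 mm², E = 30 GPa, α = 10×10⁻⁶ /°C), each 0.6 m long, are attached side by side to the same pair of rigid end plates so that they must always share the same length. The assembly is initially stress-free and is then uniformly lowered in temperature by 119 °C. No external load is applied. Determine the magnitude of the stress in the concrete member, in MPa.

σ ≈ 18.9 MPa (compressive)

The stainless steel has the larger α, so on cooling it would change length more than the concrete if both were free. The rigid plates force a common final length, so the stainless steel is put into tension and the concrete into compression, with equal and opposite forces P (no external load).
Setting the final lengths equal and cancelling L: (α₁ − α₂)ΔT = P/(A₁E₁) + P/(A₂E₂).
|α₁ − α₂|·ΔT = 6.2×10⁻⁶ × 119 = 0.0007378.
1/(A₁E₁) + 1/(A₂E₂) = 1/(1150×190×10³) + 1/(1250×30×10³) = 3.124×10⁻⁸ N⁻¹.
P = 0.0007378 / 3.124×10⁻⁸ = 23610 N = 23.61 kN.
σ_{concrete} = P/A₂ = 23610/1250 = 18.89 MPa, compressive.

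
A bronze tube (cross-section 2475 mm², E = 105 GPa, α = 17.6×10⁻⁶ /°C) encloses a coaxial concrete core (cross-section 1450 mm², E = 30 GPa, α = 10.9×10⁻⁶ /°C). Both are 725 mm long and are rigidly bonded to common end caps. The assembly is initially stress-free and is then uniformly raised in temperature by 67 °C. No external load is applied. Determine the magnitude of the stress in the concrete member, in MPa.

Both members must finish at the same length. With the larger α, the bronze tends to over-expand; the plates restrain it, putting the bronze in compression and the concrete in tension. With no external load the two internal forces are equal and opposite, magnitude P.
Compatibility of the two members (thermal + elastic change equal): (α₁ − α₂)ΔT = P·[1/(A₁E₁) + 1/(A₂E₂)].
|α₁ − α₂|·ΔT = 6.7×10⁻⁶ × 67 = 0.0004489.
1/(A₁E₁) + 1/(A₂E₂) = 1/(2475×105×10³) + 1/(1450×30×10³) = 2.684×10⁻⁸ N⁻¹.
So P = 0.0004489 / 2.684×10⁻⁸ = 16.73 kN.
σ_{concrete} = P/A₂ = 16730/1450 = 11.54 MPa, tensile.

σ ≈ 11.5 MPa (tensile)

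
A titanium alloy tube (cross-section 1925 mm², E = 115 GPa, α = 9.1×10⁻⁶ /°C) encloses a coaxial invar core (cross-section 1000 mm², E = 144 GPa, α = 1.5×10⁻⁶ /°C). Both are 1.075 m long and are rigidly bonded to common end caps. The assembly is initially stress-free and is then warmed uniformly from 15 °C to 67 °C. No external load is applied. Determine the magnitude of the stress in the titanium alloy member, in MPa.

σ ≈ 17.9 MPa (compressive)

Both members must finish at the same length. With the larger α, the titanium alloy tends to over-expand; the plates restrain it, putting the titanium alloy in compression and the invar in tension. With no external load the two internal forces are equal and opposite, magnitude P.
Compatibility of the two members (thermal + elastic change equal): (α₁ − α₂)ΔT = P·[1/(A₁E₁) + 1/(A₂E₂)].
|α₁ − α₂|·ΔT = 7.6×10⁻⁶ × 52 = 0.0003952.
1/(A₁E₁) + 1/(A₂E₂) = 1/(1925×115×10³) + 1/(1000×144×10³) = 1.146×10⁻⁸ N⁻¹.
P = 0.0003952 / 1.146×10⁻⁸ = 34480 N = 34.48 kN.
σ_{titanium alloy} = P/A₁ = 34480/1925 = 17.91 MPa, compressive.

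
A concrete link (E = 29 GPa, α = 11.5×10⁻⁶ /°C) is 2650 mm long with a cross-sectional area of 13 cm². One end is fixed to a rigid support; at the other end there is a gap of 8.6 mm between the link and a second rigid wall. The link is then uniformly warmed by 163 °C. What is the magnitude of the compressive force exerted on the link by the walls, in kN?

P ≈ 0 kN

If the wall were absent the link would grow by αΔT L = 11.5×10⁻⁶ × 163 × 2650 = 4.967 mm.
Since δ_free = 4.97 mm is less than the 8.6 mm gap, the link never touches the wall. No axial force develops.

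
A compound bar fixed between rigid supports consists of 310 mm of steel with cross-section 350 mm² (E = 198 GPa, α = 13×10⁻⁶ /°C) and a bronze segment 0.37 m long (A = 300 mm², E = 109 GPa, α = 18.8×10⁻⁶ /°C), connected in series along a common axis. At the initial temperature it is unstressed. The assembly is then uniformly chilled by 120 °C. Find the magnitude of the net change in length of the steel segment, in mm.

Free thermal contraction of the whole bar: Σ αᵢΔT Lᵢ = 13×10⁻⁶×120×310 + 18.8×10⁻⁶×120×370 = 1.318 mm.
Since the ends are fixed, an axial force P builds up, equal in every segment, with P · Σ Lᵢ/(AᵢEᵢ) = δ_free.
Σ Lᵢ/(AᵢEᵢ) = 310/(350×198×10³) + 370/(300×109×10³) = 1.579×10⁻⁵ mm/N.
P = 1.318 / 1.579×10⁻⁵ = 83500 N = 83.5 kN, tensile.
For the steel segment, free thermal change = 13×10⁻⁶×120×310 = 0.4836 mm and elastic change from P = 83500×310/(350×198×10³) = 0.3735 mm; these oppose, so the net change is 0.11 mm (segment shortens).

|ΔL| ≈ 0.11 mm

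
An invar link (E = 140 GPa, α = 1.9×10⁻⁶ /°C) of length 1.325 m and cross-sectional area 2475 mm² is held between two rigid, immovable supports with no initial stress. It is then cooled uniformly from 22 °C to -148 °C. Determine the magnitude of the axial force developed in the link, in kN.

P ≈ 112 kN (tensile)

With zero net strain, σ = E·αΔT = 140 GPa × 1.9×10⁻⁶ × 170 = 45.22 MPa.
Axial force P = σA = 45.22 × 2475 = 111900 N = 111.9 kN, tensile.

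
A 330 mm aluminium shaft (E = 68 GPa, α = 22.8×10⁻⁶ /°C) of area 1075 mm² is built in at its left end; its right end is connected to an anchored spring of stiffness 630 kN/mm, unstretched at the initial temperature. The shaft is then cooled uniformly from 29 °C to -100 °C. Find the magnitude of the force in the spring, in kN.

P ≈ 159 kN

If the spring were absent the shaft would shorten by αΔT L = 22.8×10⁻⁶ × 129 × 330 = 0.9706 mm.
With a force P in the spring, the elastic change of the shaft is PL/(AE) and that of the spring is P/k; compatibility requires their sum to equal δ_free.
P [ L/(AE) + 1/k ] = δ_free → P [ 330/(1075×68×10³) + 1/(630×10³) ] = 0.9706.
P = 0.9706 / 6.102×10⁻⁶ = 159100 N.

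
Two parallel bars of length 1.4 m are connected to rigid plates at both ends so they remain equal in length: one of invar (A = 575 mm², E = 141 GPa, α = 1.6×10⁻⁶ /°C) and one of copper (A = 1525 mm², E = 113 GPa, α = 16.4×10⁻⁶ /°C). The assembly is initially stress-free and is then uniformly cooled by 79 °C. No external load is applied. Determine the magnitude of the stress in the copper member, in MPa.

σ ≈ 42.3 MPa (tensile)

Equilibrium of a rigid end plate with no external load gives equal and opposite internal forces ±P in the two members. Since α_{copper} > α_{invar}, cooling drives the copper into tension and the invar into compression.
Setting the final lengths equal and cancelling L: (α₁ − α₂)ΔT = P/(A₁E₁) + P/(A₂E₂).
|α₁ − α₂|·ΔT = 14.8×10⁻⁶ × 79 = 0.001169.
1/(A₁E₁) + 1/(A₂E₂) = 1/(575×141×10³) + 1/(1525×113×10³) = 1.814×10⁻⁸ N⁻¹.
P = 0.001169 / 1.814×10⁻⁸ = 64460 N = 64.46 kN.
σ_{copper} = P/A₂ = 64460/1525 = 42.27 MPa, tensile.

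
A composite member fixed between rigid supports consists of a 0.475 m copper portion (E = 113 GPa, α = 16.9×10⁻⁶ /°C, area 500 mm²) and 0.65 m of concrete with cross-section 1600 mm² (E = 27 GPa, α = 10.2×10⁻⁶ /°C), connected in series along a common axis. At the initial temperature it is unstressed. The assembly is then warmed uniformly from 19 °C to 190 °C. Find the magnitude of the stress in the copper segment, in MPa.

Free thermal expansion of the whole bar: Σ αᵢΔT Lᵢ = 16.9×10⁻⁶×171×475 + 10.2×10⁻⁶×171×650 = 2.506 mm.
Since the ends are fixed, an axial force P builds up, equal in every segment, with P · Σ Lᵢ/(AᵢEᵢ) = δ_free.
Σ Lᵢ/(AᵢEᵢ) = 475/(500×113×10³) + 650/(1600×27×10³) = 2.345×10⁻⁵ mm/N.
So P = 2.506 / 2.345×10⁻⁵ = 106.9 kN, compressive.
σ_{copper} = P / A = 106900 / 500 = 213.7 MPa.

σ ≈ 214 MPa (compressive)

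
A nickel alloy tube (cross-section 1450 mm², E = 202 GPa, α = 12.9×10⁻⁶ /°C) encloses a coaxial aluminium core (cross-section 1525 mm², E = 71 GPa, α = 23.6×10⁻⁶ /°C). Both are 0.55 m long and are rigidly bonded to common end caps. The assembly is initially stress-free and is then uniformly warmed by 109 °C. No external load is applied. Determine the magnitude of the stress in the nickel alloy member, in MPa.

σ ≈ 63.6 MPa (tensile)

The aluminium has the larger α, so on heating it would change length more than the nickel alloy if both were free. The rigid plates force a common final length, so the aluminium is put into compression and the nickel alloy into tension, with equal and opposite forces P (no external load).
Compatibility of the two members (thermal + elastic change equal): (α₁ − α₂)ΔT = P·[1/(A₁E₁) + 1/(A₂E₂)].
|α₁ − α₂|·ΔT = 10.7×10⁻⁶ × 109 = 0.001166.
1/(A₁E₁) + 1/(A₂E₂) = 1/(1450×202×10³) + 1/(1525×71×10³) = 1.265×10⁻⁸ N⁻¹.
So P = 0.001166 / 1.265×10⁻⁸ = 92.2 kN.
σ_{nickel alloy} = P/A₁ = 92200/1450 = 63.59 MPa, tensile.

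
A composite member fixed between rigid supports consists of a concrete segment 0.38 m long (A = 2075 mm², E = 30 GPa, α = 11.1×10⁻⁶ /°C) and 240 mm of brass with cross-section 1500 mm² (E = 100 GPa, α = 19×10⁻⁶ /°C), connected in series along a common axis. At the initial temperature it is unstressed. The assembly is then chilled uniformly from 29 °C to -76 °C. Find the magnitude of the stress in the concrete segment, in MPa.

σ ≈ 57.7 MPa (tensile)

If the supports were absent, the total length change would be Σ αᵢΔT Lᵢ = 11.1×10⁻⁶×105×380 + 19×10⁻⁶×105×240 = 0.9217 mm.
The rigid supports impose zero overall length change; the single axial force P common to all segments must satisfy P Σ Lᵢ/(AᵢEᵢ) = δ_free.
Σ Lᵢ/(AᵢEᵢ) = 380/(2075×30×10³) + 240/(1500×100×10³) = 7.704×10⁻⁶ mm/N.
So P = 0.9217 / 7.704×10⁻⁶ = 119.6 kN, tensile.
σ_{concrete} = P / A = 119600 / 2075 = 57.65 MPa.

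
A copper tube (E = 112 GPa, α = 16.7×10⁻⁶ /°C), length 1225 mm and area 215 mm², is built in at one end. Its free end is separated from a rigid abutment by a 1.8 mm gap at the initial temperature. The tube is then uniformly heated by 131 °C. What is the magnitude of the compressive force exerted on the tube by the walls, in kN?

Unrestrained expansion: δ_free = αΔT L = 16.7×10⁻⁶ × 131 × 1225 = 2.68 mm.
After closing the 1.8 mm clearance, 2.68 − 1.8 = 0.8799 mm of expansion remains to be suppressed by the wall.
That suppressed elongation corresponds to σ = E·Δ/L = 112×10³ × 0.8799/1225 = 80.45 MPa.
P = σA = 80.45 × 215 = 17.3 kN.

P ≈ 17.3 kN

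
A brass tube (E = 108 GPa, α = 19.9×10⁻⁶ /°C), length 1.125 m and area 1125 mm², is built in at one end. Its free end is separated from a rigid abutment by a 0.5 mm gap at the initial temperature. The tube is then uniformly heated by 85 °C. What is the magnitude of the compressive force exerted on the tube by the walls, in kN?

P ≈ 152 kN

If the wall were absent the tube would grow by αΔT L = 19.9×10⁻⁶ × 85 × 1125 = 1.903 mm.
This exceeds the 0.5 mm gap, so the wall pushes back. The portion of expansion that must be recovered elastically is δ_free − gap = 1.903 − 0.5 = 1.403 mm.
That suppressed elongation corresponds to σ = E·Δ/L = 108×10³ × 1.403/1125 = 134.7 MPa.
Force on the wall = σA = 134.7 × 1125 mm² = 151.5 kN.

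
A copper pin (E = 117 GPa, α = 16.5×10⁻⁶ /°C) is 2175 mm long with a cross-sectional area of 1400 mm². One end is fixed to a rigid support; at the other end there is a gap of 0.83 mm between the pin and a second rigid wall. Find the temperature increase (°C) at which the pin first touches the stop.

ΔT ≈ 23.1 °C

The gap closes when αΔT L = 0.83 mm, since the pin is still unstressed at that instant.
So ΔT = g/(αL) = 0.83/(16.5×10⁻⁶ × 2175) = 23.13 °C.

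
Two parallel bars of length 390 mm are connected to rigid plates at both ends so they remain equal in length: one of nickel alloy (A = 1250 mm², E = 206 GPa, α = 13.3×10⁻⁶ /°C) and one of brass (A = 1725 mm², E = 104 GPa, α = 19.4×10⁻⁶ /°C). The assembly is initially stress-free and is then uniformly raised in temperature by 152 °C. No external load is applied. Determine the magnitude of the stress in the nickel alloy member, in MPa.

σ ≈ 78.4 MPa (tensile)

Both members must finish at the same length. With the larger α, the brass tends to over-expand; the plates restrain it, putting the brass in compression and the nickel alloy in tension. With no external load the two internal forces are equal and opposite, magnitude P.
Equating the net (thermal + elastic) strains gives |α₁ − α₂|·ΔT = P·[1/(A₁E₁) + 1/(A₂E₂)].
|α₁ − α₂|·ΔT = 6.1×10⁻⁶ × 152 = 0.0009272.
1/(A₁E₁) + 1/(A₂E₂) = 1/(1250×206×10³) + 1/(1725×104×10³) = 9.458×10⁻⁹ N⁻¹.
So P = 0.0009272 / 9.458×10⁻⁹ = 98.04 kN.
σ_{nickel alloy} = P/A₁ = 98040/1250 = 78.43 MPa, tensile.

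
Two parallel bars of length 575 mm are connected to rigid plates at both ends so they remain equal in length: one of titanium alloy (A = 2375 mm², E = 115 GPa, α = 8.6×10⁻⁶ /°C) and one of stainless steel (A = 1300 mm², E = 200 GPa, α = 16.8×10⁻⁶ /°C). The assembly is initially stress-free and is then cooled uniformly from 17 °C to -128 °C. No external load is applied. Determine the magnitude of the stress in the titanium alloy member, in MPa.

σ ≈ 66.7 MPa (compressive)

Equilibrium of a rigid end plate with no external load gives equal and opposite internal forces ±P in the two members. Since α_{stainless steel} > α_{titanium alloy}, cooling drives the stainless steel into tension and the titanium alloy into compression.
Equating the net (thermal + elastic) strains gives |α₁ − α₂|·ΔT = P·[1/(A₁E₁) + 1/(A₂E₂)].
|α₁ − α₂|·ΔT = 8.2×10⁻⁶ × 145 = 0.001189.
1/(A₁E₁) + 1/(A₂E₂) = 1/(2375×115×10³) + 1/(1300×200×10³) = 7.507×10⁻⁹ N⁻¹.
P = 0.001189 / 7.507×10⁻⁹ = 158400 N = 158.4 kN.
σ_{titanium alloy} = P/A₁ = 158400/2375 = 66.68 MPa, compressive.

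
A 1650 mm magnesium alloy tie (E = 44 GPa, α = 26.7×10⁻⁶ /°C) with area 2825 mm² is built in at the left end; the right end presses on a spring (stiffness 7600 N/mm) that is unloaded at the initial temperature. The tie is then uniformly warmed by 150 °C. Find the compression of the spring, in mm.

If the spring were absent the tie would lengthen by αΔT L = 26.7×10⁻⁶ × 150 × 1650 = 6.608 mm.
With a force P in the spring, the elastic change of the tie is PL/(AE) and that of the spring is P/k; compatibility requires their sum to equal δ_free.
So P = δ_free / [L/(AE) + 1/k] = 6.608 / [ 1650/(2825×44×10³) + 1/(7600) ].
P = 6.608 / 0.0001449 = 45620 N.
Spring compression = P/k = 45620/(7600) = 6.003 mm.

δ ≈ 6 mm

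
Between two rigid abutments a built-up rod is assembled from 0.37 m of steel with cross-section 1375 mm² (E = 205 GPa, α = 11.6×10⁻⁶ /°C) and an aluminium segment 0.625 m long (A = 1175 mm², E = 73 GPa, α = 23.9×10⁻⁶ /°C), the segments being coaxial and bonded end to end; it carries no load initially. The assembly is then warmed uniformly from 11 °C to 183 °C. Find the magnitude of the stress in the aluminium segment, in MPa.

σ ≈ 327 MPa (compressive)

With the walls removed the bar would change length by δ_free = Σ αᵢΔT Lᵢ = 11.6×10⁻⁶×172×370 + 23.9×10⁻⁶×172×625 = 3.307 mm.
The walls prevent any net length change, so an axial force P (same in every segment) develops. Compatibility: P · Σ Lᵢ/(AᵢEᵢ) = δ_free.
Σ Lᵢ/(AᵢEᵢ) = 370/(1375×205×10³) + 625/(1175×73×10³) = 8.599×10⁻⁶ mm/N.
So P = 3.307 / 8.599×10⁻⁶ = 384.6 kN, compressive.
σ_{aluminium} = P / A = 384600 / 1175 = 327.3 MPa.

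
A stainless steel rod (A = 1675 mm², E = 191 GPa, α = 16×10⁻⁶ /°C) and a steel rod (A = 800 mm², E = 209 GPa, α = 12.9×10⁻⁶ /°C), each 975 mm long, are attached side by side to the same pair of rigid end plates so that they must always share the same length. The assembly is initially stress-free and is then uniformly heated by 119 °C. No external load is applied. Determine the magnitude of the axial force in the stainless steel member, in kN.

P ≈ 40.5 kN (compressive in the stainless steel)

The stainless steel has the larger α, so on heating it would change length more than the steel if both were free. The rigid plates force a common final length, so the stainless steel is put into compression and the steel into tension, with equal and opposite forces P (no external load).
Equating the net (thermal + elastic) strains gives |α₁ − α₂|·ΔT = P·[1/(A₁E₁) + 1/(A₂E₂)].
|α₁ − α₂|·ΔT = 3.1×10⁻⁶ × 119 = 0.0003689.
1/(A₁E₁) + 1/(A₂E₂) = 1/(1675×191×10³) + 1/(800×209×10³) = 9.107×10⁻⁹ N⁻¹.
P = 0.0003689 / 9.107×10⁻⁹ = 40510 N = 40.51 kN.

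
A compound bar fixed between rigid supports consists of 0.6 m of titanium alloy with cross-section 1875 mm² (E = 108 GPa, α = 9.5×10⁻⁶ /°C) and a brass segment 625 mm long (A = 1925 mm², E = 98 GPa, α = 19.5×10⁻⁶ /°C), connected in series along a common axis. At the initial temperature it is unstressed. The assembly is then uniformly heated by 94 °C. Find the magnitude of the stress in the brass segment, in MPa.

With the walls removed the bar would change length by δ_free = Σ αᵢΔT Lᵢ = 9.5×10⁻⁶×94×600 + 19.5×10⁻⁶×94×625 = 1.681 mm.
The walls prevent any net length change, so an axial force P (same in every segment) develops. Compatibility: P · Σ Lᵢ/(AᵢEᵢ) = δ_free.
The series flexibility is Σ Lᵢ/(AᵢEᵢ) = 600/(1875×108×10³) + 625/(1925×98×10³) = 6.276×10⁻⁶ mm/N.
Hence P = δ_free / Σ(L/AE) = 1.681/6.276×10⁻⁶ = 267.9 kN (compressive).
σ_{brass} = P / A = 267900 / 1925 = 139.2 MPa.

σ ≈ 139 MPa (compressive)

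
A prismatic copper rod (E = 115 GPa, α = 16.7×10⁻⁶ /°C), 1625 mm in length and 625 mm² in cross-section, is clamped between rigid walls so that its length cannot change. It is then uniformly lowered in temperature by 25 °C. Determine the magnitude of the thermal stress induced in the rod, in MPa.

σ ≈ 48 MPa (tensile)

The supports are rigid, so the total axial strain is zero. The restrained thermal strain is ε = αΔT = 16.7×10⁻⁶ × 25 = 417.5×10⁻⁶.
The stress required to suppress this strain is σ = Eε = 115×10³ × 417.5×10⁻⁶ = 48.01 MPa, tensile since the rod is trying to contract.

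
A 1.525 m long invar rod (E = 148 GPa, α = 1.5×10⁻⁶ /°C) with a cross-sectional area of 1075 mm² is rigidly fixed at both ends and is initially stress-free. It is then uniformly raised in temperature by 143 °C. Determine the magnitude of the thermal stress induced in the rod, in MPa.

Because both ends are immovable the net strain is zero, and the suppressed thermal strain is αΔT = 1.5×10⁻⁶ × 143 = 214.5×10⁻⁶.
The stress required to suppress this strain is σ = Eε = 148×10³ × 214.5×10⁻⁶ = 31.75 MPa, compressive since the rod is trying to expand.

σ ≈ 31.7 MPa (compressive)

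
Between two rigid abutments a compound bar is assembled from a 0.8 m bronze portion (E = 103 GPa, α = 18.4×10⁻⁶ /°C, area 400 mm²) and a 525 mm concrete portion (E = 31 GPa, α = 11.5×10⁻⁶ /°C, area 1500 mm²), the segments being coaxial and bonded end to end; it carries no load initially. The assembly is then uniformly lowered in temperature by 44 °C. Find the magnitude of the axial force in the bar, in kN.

With the walls removed the bar would change length by δ_free = Σ αᵢΔT Lᵢ = 18.4×10⁻⁶×44×800 + 11.5×10⁻⁶×44×525 = 0.9133 mm.
The walls prevent any net length change, so an axial force P (same in every segment) develops. Compatibility: P · Σ Lᵢ/(AᵢEᵢ) = δ_free.
Σ Lᵢ/(AᵢEᵢ) = 800/(400×103×10³) + 525/(1500×31×10³) = 3.071×10⁻⁵ mm/N.
So P = 0.9133 / 3.071×10⁻⁵ = 29.74 kN, tensile.

P ≈ 29.7 kN (tensile)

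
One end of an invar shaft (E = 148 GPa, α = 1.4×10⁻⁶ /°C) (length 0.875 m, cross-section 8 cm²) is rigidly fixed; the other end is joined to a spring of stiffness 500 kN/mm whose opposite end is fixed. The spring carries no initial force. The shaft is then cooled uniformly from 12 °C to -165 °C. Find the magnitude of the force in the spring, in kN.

The unrestrained thermal change is αΔT L = 1.4×10⁻⁶ × 177 × 875 = 0.2168 mm.
Let P be the tensile force in the spring. The shaft extends elastically by PL/(AE) and the spring stretches by P/k; together these equal δ_free.
P [ L/(AE) + 1/k ] = δ_free → P [ 875/(800×148×10³) + 1/(500×10³) ] = 0.2168.
P = 0.2168 / 9.39×10⁻⁶ = 23090 N.

P ≈ 23.1 kN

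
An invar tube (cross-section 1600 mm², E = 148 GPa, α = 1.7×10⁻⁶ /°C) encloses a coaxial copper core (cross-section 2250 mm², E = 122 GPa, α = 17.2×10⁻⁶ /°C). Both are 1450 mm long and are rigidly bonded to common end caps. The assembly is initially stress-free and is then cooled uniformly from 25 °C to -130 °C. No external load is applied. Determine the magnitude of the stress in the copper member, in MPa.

Equilibrium of a rigid end plate with no external load gives equal and opposite internal forces ±P in the two members. Since α_{copper} > α_{invar}, cooling drives the copper into tension and the invar into compression.
Setting the final lengths equal and cancelling L: (α₁ − α₂)ΔT = P/(A₁E₁) + P/(A₂E₂).
|α₁ − α₂|·ΔT = 15.5×10⁻⁶ × 155 = 0.002403.
1/(A₁E₁) + 1/(A₂E₂) = 1/(1600×148×10³) + 1/(2250×122×10³) = 7.866×10⁻⁹ N⁻¹.
P = 0.002403 / 7.866×10⁻⁹ = 305400 N = 305.4 kN.
σ_{copper} = P/A₂ = 305400/2250 = 135.7 MPa, tensile.

σ ≈ 136 MPa (tensile)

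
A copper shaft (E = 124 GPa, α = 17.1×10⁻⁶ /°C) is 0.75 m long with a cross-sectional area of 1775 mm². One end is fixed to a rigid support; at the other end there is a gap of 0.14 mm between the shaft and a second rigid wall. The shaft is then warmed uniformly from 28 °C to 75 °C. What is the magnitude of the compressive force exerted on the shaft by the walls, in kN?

Free thermal elongation = αΔT L = 17.1×10⁻⁶ × 47 × 750 = 0.6028 mm.
The gap closes (δ_free > 0.14 mm) and the wall then resists a further 0.6028 − 0.14 = 0.4628 mm of expansion.
That suppressed elongation corresponds to σ = E·Δ/L = 124×10³ × 0.4628/750 = 76.51 MPa.
P = σA = 76.51 × 1775 = 135.8 kN.

P ≈ 136 kN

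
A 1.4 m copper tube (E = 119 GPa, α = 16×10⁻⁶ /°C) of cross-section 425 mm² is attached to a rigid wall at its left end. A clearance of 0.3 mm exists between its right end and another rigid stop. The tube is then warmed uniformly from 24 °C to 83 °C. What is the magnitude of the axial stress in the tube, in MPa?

Unrestrained expansion: δ_free = αΔT L = 16×10⁻⁶ × 59 × 1400 = 1.322 mm.
The gap closes (δ_free > 0.3 mm) and the wall then resists a further 1.322 − 0.3 = 1.022 mm of expansion.
So σ = E(δ_free − g)/L = 119×10³ × 1.022/1400 = 86.84 MPa.

σ ≈ 86.8 MPa (compressive)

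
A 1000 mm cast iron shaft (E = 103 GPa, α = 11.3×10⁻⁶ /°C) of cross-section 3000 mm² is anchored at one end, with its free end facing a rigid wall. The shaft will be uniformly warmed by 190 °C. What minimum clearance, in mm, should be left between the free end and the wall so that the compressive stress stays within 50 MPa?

Free expansion if unrestrained: δ_free = αΔT L = 11.3×10⁻⁶ × 190 × 1000 = 2.147 mm.
At the allowable stress the elastic shortening the wall may impose is σL/E = 50 × 1000 / (103×10³) = 0.4854 mm.
The gap must absorb the remainder: g_min = 2.147 − 0.4854 = 1.662 mm.

g ≈ 1.66 mm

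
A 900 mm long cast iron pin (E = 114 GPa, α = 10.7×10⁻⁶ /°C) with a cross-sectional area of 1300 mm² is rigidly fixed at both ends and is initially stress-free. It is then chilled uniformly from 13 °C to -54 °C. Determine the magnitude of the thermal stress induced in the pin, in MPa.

σ ≈ 81.7 MPa (tensile)

The supports are rigid, so the total axial strain is zero. The restrained thermal strain is ε = αΔT = 10.7×10⁻⁶ × 67 = 716.9×10⁻⁶.
σ = EαΔT = 114×10³ × 10.7×10⁻⁶ × 67 = 81.73 MPa (tensile; the pin is trying to contract).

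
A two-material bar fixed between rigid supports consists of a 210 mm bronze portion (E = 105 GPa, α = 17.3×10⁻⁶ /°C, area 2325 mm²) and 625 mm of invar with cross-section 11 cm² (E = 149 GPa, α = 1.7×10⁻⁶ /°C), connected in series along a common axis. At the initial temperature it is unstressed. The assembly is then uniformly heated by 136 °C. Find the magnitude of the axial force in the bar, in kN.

Free thermal expansion of the whole bar: Σ αᵢΔT Lᵢ = 17.3×10⁻⁶×136×210 + 1.7×10⁻⁶×136×625 = 0.6386 mm.
Since the ends are fixed, an axial force P builds up, equal in every segment, with P · Σ Lᵢ/(AᵢEᵢ) = δ_free.
The series flexibility is Σ Lᵢ/(AᵢEᵢ) = 210/(2325×105×10³) + 625/(1100×149×10³) = 4.674×10⁻⁶ mm/N.
So P = 0.6386 / 4.674×10⁻⁶ = 136.6 kN, compressive.

P ≈ 137 kN (compressive)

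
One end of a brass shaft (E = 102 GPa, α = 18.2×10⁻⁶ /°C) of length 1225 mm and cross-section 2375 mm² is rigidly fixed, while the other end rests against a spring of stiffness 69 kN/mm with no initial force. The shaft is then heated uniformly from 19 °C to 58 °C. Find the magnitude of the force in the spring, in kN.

Free thermal expansion: δ_free = αΔT L = 18.2×10⁻⁶ × 39 × 1225 = 0.8695 mm.
Let P be the compressive force at the spring. The shaft shortens elastically by PL/(AE) and the spring compresses by P/k; together these equal δ_free.
So P = δ_free / [L/(AE) + 1/k] = 0.8695 / [ 1225/(2375×102×10³) + 1/(69×10³) ].
P = 0.8695 / 1.955×10⁻⁵ = 44480 N.

P ≈ 44.5 kN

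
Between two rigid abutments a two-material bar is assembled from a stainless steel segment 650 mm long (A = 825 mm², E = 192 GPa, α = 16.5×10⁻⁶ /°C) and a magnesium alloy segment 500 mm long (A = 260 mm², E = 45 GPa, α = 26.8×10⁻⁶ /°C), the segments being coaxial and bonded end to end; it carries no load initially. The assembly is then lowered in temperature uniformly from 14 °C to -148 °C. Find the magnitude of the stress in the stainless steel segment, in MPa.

σ ≈ 101 MPa (tensile)

With the walls removed the bar would change length by δ_free = Σ αᵢΔT Lᵢ = 16.5×10⁻⁶×162×650 + 26.8×10⁻⁶×162×500 = 3.908 mm.
Since the ends are fixed, an axial force P builds up, equal in every segment, with P · Σ Lᵢ/(AᵢEᵢ) = δ_free.
Σ Lᵢ/(AᵢEᵢ) = 650/(825×192×10³) + 500/(260×45×10³) = 4.684×10⁻⁵ mm/N.
Hence P = δ_free / Σ(L/AE) = 3.908/4.684×10⁻⁵ = 83.44 kN (tensile).
σ_{stainless steel} = P / A = 83440 / 825 = 101.1 MPa.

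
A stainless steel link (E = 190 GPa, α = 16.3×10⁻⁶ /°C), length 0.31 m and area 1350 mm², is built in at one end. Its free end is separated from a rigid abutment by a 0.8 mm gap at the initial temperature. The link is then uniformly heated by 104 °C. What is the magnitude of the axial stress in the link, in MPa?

σ ≈ 0 MPa

Free thermal elongation = αΔT L = 16.3×10⁻⁶ × 104 × 310 = 0.5255 mm.
Since δ_free = 0.526 mm is less than the 0.8 mm gap, the link never touches the wall. No axial force develops.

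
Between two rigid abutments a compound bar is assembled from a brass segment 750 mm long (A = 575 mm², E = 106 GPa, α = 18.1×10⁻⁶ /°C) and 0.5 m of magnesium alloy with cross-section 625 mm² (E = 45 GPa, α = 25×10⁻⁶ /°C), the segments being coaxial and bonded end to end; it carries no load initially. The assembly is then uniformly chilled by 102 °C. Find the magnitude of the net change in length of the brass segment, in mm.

|ΔL| ≈ 0.297 mm

If the supports were absent, the total length change would be Σ αᵢΔT Lᵢ = 18.1×10⁻⁶×102×750 + 25×10⁻⁶×102×500 = 2.66 mm.
The walls prevent any net length change, so an axial force P (same in every segment) develops. Compatibility: P · Σ Lᵢ/(AᵢEᵢ) = δ_free.
The series flexibility is Σ Lᵢ/(AᵢEᵢ) = 750/(575×106×10³) + 500/(625×45×10³) = 3.008×10⁻⁵ mm/N.
So P = 2.66 / 3.008×10⁻⁵ = 88.41 kN, tensile.
For the brass segment, free thermal change = 18.1×10⁻⁶×102×750 = 1.385 mm and elastic change from P = 88410×750/(575×106×10³) = 1.088 mm; these oppose, so the net change is 0.297 mm (segment shortens).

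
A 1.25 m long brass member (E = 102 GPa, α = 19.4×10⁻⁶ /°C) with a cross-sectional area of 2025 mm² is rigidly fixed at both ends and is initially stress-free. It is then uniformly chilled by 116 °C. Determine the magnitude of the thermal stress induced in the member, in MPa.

With length fixed, the mechanical strain must cancel the thermal strain αΔT = 19.4×10⁻⁶ × 116 = 2250.4×10⁻⁶.
σ = EαΔT = 102×10³ × 19.4×10⁻⁶ × 116 = 229.5 MPa (tensile; the member is trying to contract).

σ ≈ 230 MPa (tensile)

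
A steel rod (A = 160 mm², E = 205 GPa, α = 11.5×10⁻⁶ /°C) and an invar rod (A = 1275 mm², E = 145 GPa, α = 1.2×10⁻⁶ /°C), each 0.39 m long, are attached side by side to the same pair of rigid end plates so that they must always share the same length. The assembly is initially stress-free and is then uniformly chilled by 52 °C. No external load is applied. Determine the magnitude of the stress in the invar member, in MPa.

σ ≈ 11.7 MPa (compressive)

Equilibrium of a rigid end plate with no external load gives equal and opposite internal forces ±P in the two members. Since α_{steel} > α_{invar}, cooling drives the steel into tension and the invar into compression.
Setting the final lengths equal and cancelling L: (α₁ − α₂)ΔT = P/(A₁E₁) + P/(A₂E₂).
|α₁ − α₂|·ΔT = 10.3×10⁻⁶ × 52 = 0.0005356.
1/(A₁E₁) + 1/(A₂E₂) = 1/(160×205×10³) + 1/(1275×145×10³) = 3.59×10⁻⁸ N⁻¹.
So P = 0.0005356 / 3.59×10⁻⁸ = 14.92 kN.
σ_{invar} = P/A₂ = 14920/1275 = 11.7 MPa, compressive.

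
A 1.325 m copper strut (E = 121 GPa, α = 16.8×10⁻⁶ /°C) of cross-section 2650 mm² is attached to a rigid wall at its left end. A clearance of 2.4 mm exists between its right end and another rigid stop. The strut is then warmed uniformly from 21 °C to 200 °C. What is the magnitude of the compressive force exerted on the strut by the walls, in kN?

P ≈ 383 kN

Free thermal elongation = αΔT L = 16.8×10⁻⁶ × 179 × 1325 = 3.985 mm.
After closing the 2.4 mm clearance, 3.985 − 2.4 = 1.585 mm of expansion remains to be suppressed by the wall.
That suppressed elongation corresponds to σ = E·Δ/L = 121×10³ × 1.585/1325 = 144.7 MPa.
P = σA = 144.7 × 2650 = 383.5 kN.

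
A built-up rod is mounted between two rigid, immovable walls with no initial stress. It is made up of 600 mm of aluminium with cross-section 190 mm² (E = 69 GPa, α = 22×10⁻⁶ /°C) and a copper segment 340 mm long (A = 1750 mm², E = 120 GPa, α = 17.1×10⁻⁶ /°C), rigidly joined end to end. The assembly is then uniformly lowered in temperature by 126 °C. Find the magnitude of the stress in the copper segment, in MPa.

σ ≈ 28.9 MPa (tensile)

With the walls removed the bar would change length by δ_free = Σ αᵢΔT Lᵢ = 22×10⁻⁶×126×600 + 17.1×10⁻⁶×126×340 = 2.396 mm.
The walls prevent any net length change, so an axial force P (same in every segment) develops. Compatibility: P · Σ Lᵢ/(AᵢEᵢ) = δ_free.
The series flexibility is Σ Lᵢ/(AᵢEᵢ) = 600/(190×69×10³) + 340/(1750×120×10³) = 4.739×10⁻⁵ mm/N.
So P = 2.396 / 4.739×10⁻⁵ = 50.56 kN, tensile.
σ_{copper} = P / A = 50560 / 1750 = 28.89 MPa.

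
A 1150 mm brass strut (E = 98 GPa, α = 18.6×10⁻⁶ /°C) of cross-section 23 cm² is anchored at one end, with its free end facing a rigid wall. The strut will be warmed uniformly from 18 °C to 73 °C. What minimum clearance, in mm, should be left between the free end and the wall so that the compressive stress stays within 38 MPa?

g ≈ 0.731 mm

Free expansion if unrestrained: δ_free = αΔT L = 18.6×10⁻⁶ × 55 × 1150 = 1.176 mm.
A stress of 38 MPa corresponds to the wall pushing the strut back by σL/E = 38×1150/(98×10³) = 0.4459 mm.
The gap must absorb the remainder: g_min = 1.176 − 0.4459 = 0.7305 mm.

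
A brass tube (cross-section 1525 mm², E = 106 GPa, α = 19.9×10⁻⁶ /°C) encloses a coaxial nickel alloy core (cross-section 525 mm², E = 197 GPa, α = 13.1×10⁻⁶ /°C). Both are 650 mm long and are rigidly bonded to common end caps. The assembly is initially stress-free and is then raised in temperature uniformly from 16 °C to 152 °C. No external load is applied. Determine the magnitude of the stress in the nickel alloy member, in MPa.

σ ≈ 111 MPa (tensile)

Equilibrium of a rigid end plate with no external load gives equal and opposite internal forces ±P in the two members. Since α_{brass} > α_{nickel alloy}, heating drives the brass into compression and the nickel alloy into tension.
Equating the net (thermal + elastic) strains gives |α₁ − α₂|·ΔT = P·[1/(A₁E₁) + 1/(A₂E₂)].
|α₁ − α₂|·ΔT = 6.8×10⁻⁶ × 136 = 0.0009248.
1/(A₁E₁) + 1/(A₂E₂) = 1/(1525×106×10³) + 1/(525×197×10³) = 1.586×10⁻⁸ N⁻¹.
So P = 0.0009248 / 1.586×10⁻⁸ = 58.33 kN.
σ_{nickel alloy} = P/A₂ = 58330/525 = 111.1 MPa, tensile.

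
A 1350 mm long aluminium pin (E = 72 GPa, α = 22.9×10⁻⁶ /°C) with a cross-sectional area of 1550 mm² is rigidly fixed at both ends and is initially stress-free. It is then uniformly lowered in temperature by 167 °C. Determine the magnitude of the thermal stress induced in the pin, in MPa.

σ ≈ 275 MPa (tensile)

The supports are rigid, so the total axial strain is zero. The restrained thermal strain is ε = αΔT = 22.9×10⁻⁶ × 167 = 3824.3×10⁻⁶.
Hence σ = E·αΔT = 72×10³ × 3824.3×10⁻⁶ = 275.3 MPa, tensile.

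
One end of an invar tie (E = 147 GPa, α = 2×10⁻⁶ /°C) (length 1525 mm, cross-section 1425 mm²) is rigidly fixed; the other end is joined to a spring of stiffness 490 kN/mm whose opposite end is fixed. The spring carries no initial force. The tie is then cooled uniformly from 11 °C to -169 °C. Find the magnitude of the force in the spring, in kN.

If the spring were absent the tie would shorten by αΔT L = 2×10⁻⁶ × 180 × 1525 = 0.549 mm.
Let P be the tensile force in the spring. The tie extends elastically by PL/(AE) and the spring stretches by P/k; together these equal δ_free.
So P = δ_free / [L/(AE) + 1/k] = 0.549 / [ 1525/(1425×147×10³) + 1/(490×10³) ].
P = 0.549 / 9.321×10⁻⁶ = 58900 N.

P ≈ 58.9 kN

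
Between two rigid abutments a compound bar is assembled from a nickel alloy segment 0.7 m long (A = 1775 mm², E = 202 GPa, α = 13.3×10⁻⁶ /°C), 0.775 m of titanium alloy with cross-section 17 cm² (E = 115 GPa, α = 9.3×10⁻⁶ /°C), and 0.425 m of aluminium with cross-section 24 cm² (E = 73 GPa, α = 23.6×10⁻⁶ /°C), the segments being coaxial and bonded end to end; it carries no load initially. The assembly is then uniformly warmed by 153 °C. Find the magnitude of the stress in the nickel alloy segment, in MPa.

σ ≈ 274 MPa (compressive)

If the supports were absent, the total length change would be Σ αᵢΔT Lᵢ = 13.3×10⁻⁶×153×700 + 9.3×10⁻⁶×153×775 + 23.6×10⁻⁶×153×425 = 4.062 mm.
The rigid supports impose zero overall length change; the single axial force P common to all segments must satisfy P Σ Lᵢ/(AᵢEᵢ) = δ_free.
The series flexibility is Σ Lᵢ/(AᵢEᵢ) = 700/(1775×202×10³) + 775/(1700×115×10³) + 425/(2400×73×10³) = 8.342×10⁻⁶ mm/N.
So P = 4.062 / 8.342×10⁻⁶ = 486.9 kN, compressive.
σ_{nickel alloy} = P / A = 486900 / 1775 = 274.3 MPa.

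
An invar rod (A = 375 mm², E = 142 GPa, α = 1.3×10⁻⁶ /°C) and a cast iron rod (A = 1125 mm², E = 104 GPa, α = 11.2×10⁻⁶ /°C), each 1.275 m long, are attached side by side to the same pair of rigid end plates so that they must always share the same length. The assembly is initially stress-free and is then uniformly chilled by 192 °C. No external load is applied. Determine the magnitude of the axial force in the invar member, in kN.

P ≈ 69.6 kN (compressive in the invar)

The cast iron has the larger α, so on cooling it would change length more than the invar if both were free. The rigid plates force a common final length, so the cast iron is put into tension and the invar into compression, with equal and opposite forces P (no external load).
Setting the final lengths equal and cancelling L: (α₁ − α₂)ΔT = P/(A₁E₁) + P/(A₂E₂).
|α₁ − α₂|·ΔT = 9.9×10⁻⁶ × 192 = 0.001901.
1/(A₁E₁) + 1/(A₂E₂) = 1/(375×142×10³) + 1/(1125×104×10³) = 2.733×10⁻⁸ N⁻¹.
P = 0.001901 / 2.733×10⁻⁸ = 69560 N = 69.56 kN.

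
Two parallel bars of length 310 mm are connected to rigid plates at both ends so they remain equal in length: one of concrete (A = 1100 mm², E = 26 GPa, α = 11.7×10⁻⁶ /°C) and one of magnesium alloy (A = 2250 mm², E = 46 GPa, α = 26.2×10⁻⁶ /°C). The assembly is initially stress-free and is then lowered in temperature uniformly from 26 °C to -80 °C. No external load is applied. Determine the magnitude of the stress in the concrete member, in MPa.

The magnesium alloy has the larger α, so on cooling it would change length more than the concrete if both were free. The rigid plates force a common final length, so the magnesium alloy is put into tension and the concrete into compression, with equal and opposite forces P (no external load).
Equating the net (thermal + elastic) strains gives |α₁ − α₂|·ΔT = P·[1/(A₁E₁) + 1/(A₂E₂)].
|α₁ − α₂|·ΔT = 14.5×10⁻⁶ × 106 = 0.001537.
1/(A₁E₁) + 1/(A₂E₂) = 1/(1100×26×10³) + 1/(2250×46×10³) = 4.463×10⁻⁸ N⁻¹.
So P = 0.001537 / 4.463×10⁻⁸ = 34.44 kN.
σ_{concrete} = P/A₁ = 34440/1100 = 31.31 MPa, compressive.

σ ≈ 31.3 MPa (compressive)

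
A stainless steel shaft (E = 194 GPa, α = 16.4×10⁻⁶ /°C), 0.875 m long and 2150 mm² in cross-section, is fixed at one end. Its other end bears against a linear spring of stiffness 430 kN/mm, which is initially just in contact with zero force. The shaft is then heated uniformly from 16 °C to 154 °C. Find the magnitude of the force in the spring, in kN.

If the spring were absent the shaft would lengthen by αΔT L = 16.4×10⁻⁶ × 138 × 875 = 1.98 mm.
With a force P in the spring, the elastic change of the shaft is PL/(AE) and that of the spring is P/k; compatibility requires their sum to equal δ_free.
P [ L/(AE) + 1/k ] = δ_free → P [ 875/(2150×194×10³) + 1/(430×10³) ] = 1.98.
P = 1.98 / 4.423×10⁻⁶ = 447700 N.

P ≈ 448 kN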